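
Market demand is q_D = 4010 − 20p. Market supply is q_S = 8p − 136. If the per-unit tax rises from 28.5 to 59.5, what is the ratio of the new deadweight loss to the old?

In inverse form: demand p = 200.5 − 0.05q, supply p = 17 + 0.125q.
Competitive equilibrium: 200.5 − 0.05q = 17 + 0.125q → q* = 1048.5714, p* = 148.0714.
For a per-unit tax t: Δq = t/0.175, so DWL = ½·t·(t/0.175) = t²/0.35.
At t = 28.5: DWL = 2320.714. At t = 59.5: DWL = 10115.
Ratio = (59.5/28.5)² = 4.359.

4.359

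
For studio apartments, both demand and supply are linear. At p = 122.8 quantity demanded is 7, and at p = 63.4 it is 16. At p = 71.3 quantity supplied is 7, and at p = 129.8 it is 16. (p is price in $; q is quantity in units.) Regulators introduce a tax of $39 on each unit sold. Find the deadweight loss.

Demand slope = (63.4 − 122.8)/(16 − 7) = −6.6, so p = 169 − 6.6q.
Supply slope = (129.8 − 71.3)/(16 − 7) = 6.5, so p = 25.8 + 6.5q.
Competitive equilibrium: 169 − 6.6q = 25.8 + 6.5q → q* = 10.9313, p* = 96.8534.
With the tax, the buyer price exceeds the seller price by 39: (169 − 6.6q) − (25.8 + 6.5q) = 39 → q' = 7.9542.
Δq = 10.9313 − 7.9542 = 2.9771; the wedge equals the tax, 39.
The triangle = ½ × 2.9771 × 39 = $58.05.

$58.05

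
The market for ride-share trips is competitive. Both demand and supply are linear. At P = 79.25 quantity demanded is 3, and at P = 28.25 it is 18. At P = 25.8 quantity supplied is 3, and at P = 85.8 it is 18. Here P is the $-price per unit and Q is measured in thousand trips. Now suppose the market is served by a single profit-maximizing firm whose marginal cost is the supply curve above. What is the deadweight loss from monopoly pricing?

$38.32 thousand

Demand slope = (28.25 − 79.25)/(18 − 3) = −3.4, so P = 89.45 − 3.4Q.
Supply slope = (85.8 − 25.8)/(18 − 3) = 4, so P = 13.8 + 4Q.
Competitive equilibrium: 89.45 − 3.4Q = 13.8 + 4Q → Q* = 10.223, P* = 54.6919.
Marginal revenue: MR = 89.45 − 6.8Q. Set MR = MC: 89.45 − 6.8Q = 13.8 + 4Q → Q_m = 7.0046.
Price P_m = 89.45 − 3.4·7.0046 = 65.6344; MC(Q_m) = 13.8 + 4·7.0046 = 41.8184.
Competitive Q* = 10.223, so ΔQ = 3.2184; wedge = 65.6344 − 41.8184 = 23.816.
The triangle = ½ × 3.2184 × 23.816 = $38.32 thousand.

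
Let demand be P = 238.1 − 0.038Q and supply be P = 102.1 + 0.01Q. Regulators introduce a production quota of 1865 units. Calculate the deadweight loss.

22504.07

Competitive equilibrium: 238.1 − 0.038Q = 102.1 + 0.01Q → Q* = 2833.3333, P* = 130.4333.
At Q = 1865: demand price = 238.1 − 0.038·1865 = 167.23; supply price = 102.1 + 0.01·1865 = 120.75.
ΔQ = 2833.3333 − 1865 = 968.3333; wedge = 167.23 − 120.75 = 46.48.
DWL = ½ × 968.3333 × 46.48 = 22504.07.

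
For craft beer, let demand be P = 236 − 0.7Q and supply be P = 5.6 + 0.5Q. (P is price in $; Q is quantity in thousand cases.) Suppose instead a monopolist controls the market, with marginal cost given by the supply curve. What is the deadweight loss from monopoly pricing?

$3002.22 thousand

Competitive equilibrium: 236 − 0.7Q = 5.6 + 0.5Q → Q* = 192, P* = 101.6.
Marginal revenue: MR = 236 − 1.4Q. Set MR = MC: 236 − 1.4Q = 5.6 + 0.5Q → Q_m = 121.2632.
Price P_m = 236 − 0.7·121.2632 = 151.1158; MC(Q_m) = 5.6 + 0.5·121.2632 = 66.2316.
Competitive Q* = 192, so ΔQ = 70.7368; wedge = 151.1158 − 66.2316 = 84.8842.
Welfare loss = ½ × 70.7368 × 84.8842 = $3002.22 thousand.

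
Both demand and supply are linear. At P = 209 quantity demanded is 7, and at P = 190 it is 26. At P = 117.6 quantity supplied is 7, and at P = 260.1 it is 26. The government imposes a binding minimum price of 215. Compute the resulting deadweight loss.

Demand slope = (190 − 209)/(26 − 7) = −1, so P = 216 − Q.
Supply slope = (260.1 − 117.6)/(26 − 7) = 7.5, so P = 65.1 + 7.5Q.
Competitive equilibrium: 216 − Q = 65.1 + 7.5Q → Q* = 17.7529, P* = 198.2471.
At the floor P = 215, quantity demanded = (216 − 215)/1 = 1.
Sellers' marginal cost at Q' = 1: 65.1 + 7.5·1 = 72.6.
ΔQ = 17.7529 − 1 = 16.7529; wedge = 215 − 72.6 = 142.4.
Deadweight loss = ½ × 16.7529 × 142.4 = 1192.81.

1192.81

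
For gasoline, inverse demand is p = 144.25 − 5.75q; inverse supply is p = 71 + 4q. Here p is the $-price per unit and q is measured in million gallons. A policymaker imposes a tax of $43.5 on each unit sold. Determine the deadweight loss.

Competitive equilibrium: 144.25 − 5.75q = 71 + 4q → q* = 7.5128, p* = 101.0513.
With the tax, the buyer price exceeds the seller price by 43.5: (144.25 − 5.75q) − (71 + 4q) = 43.5 → q' = 3.0513.
Δq = 7.5128 − 3.0513 = 4.4615; the wedge equals the tax, 43.5.
Welfare loss = ½ × 4.4615 × 43.5 = $97.04 million.

$97.04 million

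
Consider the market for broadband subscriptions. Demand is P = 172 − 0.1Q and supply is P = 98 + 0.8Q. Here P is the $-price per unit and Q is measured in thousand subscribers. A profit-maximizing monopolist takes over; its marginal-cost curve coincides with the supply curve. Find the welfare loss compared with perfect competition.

$30.42 thousand

Competitive equilibrium: 172 − 0.1Q = 98 + 0.8Q → Q* = 82.2222, P* = 163.7778.
Marginal revenue: MR = 172 − 0.2Q. Set MR = MC: 172 − 0.2Q = 98 + 0.8Q → Q_m = 74.
Price P_m = 172 − 0.1·74 = 164.6; MC(Q_m) = 98 + 0.8·74 = 157.2.
Competitive Q* = 82.2222, so ΔQ = 8.2222; wedge = 164.6 − 157.2 = 7.4.
The triangle = ½ × 8.2222 × 7.4 = $30.42 thousand.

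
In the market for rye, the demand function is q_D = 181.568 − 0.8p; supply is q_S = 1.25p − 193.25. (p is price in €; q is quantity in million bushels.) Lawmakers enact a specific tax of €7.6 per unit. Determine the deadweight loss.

€14.09 million

In inverse form: demand p = 226.96 − 1.25q, supply p = 154.6 + 0.8q.
Competitive equilibrium: 226.96 − 1.25q = 154.6 + 0.8q → q* = 35.2976, p* = 182.838.
With the tax, the buyer price exceeds the seller price by 7.6: (226.96 − 1.25q) − (154.6 + 0.8q) = 7.6 → q' = 31.5902.
Δq = 35.2976 − 31.5902 = 3.7074; the wedge equals the tax, 7.6.
Deadweight loss = ½ × 3.7074 × 7.6 = €14.09 million.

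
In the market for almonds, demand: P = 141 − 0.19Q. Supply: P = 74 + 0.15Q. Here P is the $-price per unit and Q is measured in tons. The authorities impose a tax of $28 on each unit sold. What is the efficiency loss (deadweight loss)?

$1152.94

Competitive equilibrium: 141 − 0.19Q = 74 + 0.15Q → Q* = 197.0588, P* = 103.5588.
With the tax, the buyer price exceeds the seller price by 28: (141 − 0.19Q) − (74 + 0.15Q) = 28 → Q' = 114.7059.
ΔQ = 197.0588 − 114.7059 = 82.3529; the wedge equals the tax, 28.
Welfare loss = ½ × 82.3529 × 28 = $1152.94.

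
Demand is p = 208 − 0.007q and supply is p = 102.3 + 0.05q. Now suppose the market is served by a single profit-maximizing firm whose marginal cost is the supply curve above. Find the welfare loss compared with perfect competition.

Competitive equilibrium: 208 − 0.007q = 102.3 + 0.05q → q* = 1854.38596, p* = 195.0193.
Marginal revenue: MR = 208 − 0.014q. Set MR = MC: 208 − 0.014q = 102.3 + 0.05q → q_m = 1651.5625.
Price p_m = 208 − 0.007·1651.5625 = 196.43906; MC(q_m) = 102.3 + 0.05·1651.5625 = 184.87813.
Competitive q* = 1854.38596, so Δq = 202.82346; wedge = 196.43906 − 184.87813 = 11.56093.
Deadweight loss = ½ × 202.82346 × 11.56093 = 1172.41.

1172.41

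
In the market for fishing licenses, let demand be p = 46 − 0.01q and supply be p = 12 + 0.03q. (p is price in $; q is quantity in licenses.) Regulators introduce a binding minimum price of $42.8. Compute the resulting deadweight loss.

$5618

Competitive equilibrium: 46 − 0.01q = 12 + 0.03q → q* = 850, p* = 37.5.
At the floor p = 42.8, quantity demanded = (46 − 42.8)/0.01 = 320.
Sellers' marginal cost at q' = 320: 12 + 0.03·320 = 21.6.
Δq = 850 − 320 = 530; wedge = 42.8 − 21.6 = 21.2.
DWL = ½ × 530 × 21.2 = $5618.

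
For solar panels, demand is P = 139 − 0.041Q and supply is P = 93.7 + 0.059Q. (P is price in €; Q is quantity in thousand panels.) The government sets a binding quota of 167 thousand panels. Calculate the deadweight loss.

€4089.80 thousand

Competitive equilibrium: 139 − 0.041Q = 93.7 + 0.059Q → Q* = 453, P* = 120.427.
At Q = 167: demand price = 139 − 0.041·167 = 132.153; supply price = 93.7 + 0.059·167 = 103.553.
ΔQ = 453 − 167 = 286; wedge = 132.153 − 103.553 = 28.6.
Deadweight loss = ½ × 286 × 28.6 = €4089.80 thousand.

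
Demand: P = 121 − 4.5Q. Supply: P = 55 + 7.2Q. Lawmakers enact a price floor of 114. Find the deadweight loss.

Competitive equilibrium: 121 − 4.5Q = 55 + 7.2Q → Q* = 5.641, P* = 95.6154.
At the floor P = 114, quantity demanded = (121 − 114)/4.5 = 1.5556.
Sellers' marginal cost at Q' = 1.5556: 55 + 7.2·1.5556 = 66.2003.
ΔQ = 5.641 − 1.5556 = 4.0854; wedge = 114 − 66.2003 = 47.7997.
DWL = ½ × 4.0854 × 47.7997 = 97.64.

97.64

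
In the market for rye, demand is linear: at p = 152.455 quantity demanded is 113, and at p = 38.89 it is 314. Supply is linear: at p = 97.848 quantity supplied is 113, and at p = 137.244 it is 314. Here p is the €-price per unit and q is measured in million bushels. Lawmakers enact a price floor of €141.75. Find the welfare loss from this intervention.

€1061.17 million

Demand slope = (38.89 − 152.455)/(314 − 113) = −0.565, so p = 216.3 − 0.565q.
Supply slope = (137.244 − 97.848)/(314 − 113) = 0.196, so p = 75.7 + 0.196q.
Competitive equilibrium: 216.3 − 0.565q = 75.7 + 0.196q → q* = 184.7569, p* = 111.9124.
At the floor p = 141.75, quantity demanded = (216.3 − 141.75)/0.565 = 131.9469.
Sellers' marginal cost at q' = 131.9469: 75.7 + 0.196·131.9469 = 101.5616.
Δq = 184.7569 − 131.9469 = 52.81; wedge = 141.75 − 101.5616 = 40.1884.
Deadweight loss = ½ × 52.81 × 40.1884 = €1061.17 million.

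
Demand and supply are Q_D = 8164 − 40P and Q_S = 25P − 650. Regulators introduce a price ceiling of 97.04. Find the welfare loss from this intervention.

In inverse form: demand P = 204.1 − 0.025Q, supply P = 26 + 0.04Q.
Competitive equilibrium: 204.1 − 0.025Q = 26 + 0.04Q → Q* = 2740, P* = 135.6.
At the ceiling P = 97.04, quantity supplied = (97.04 − 26)/0.04 = 1776.
Willingness to pay at Q' = 1776: 204.1 − 0.025·1776 = 159.7.
ΔQ = 2740 − 1776 = 964; wedge = 159.7 − 97.04 = 62.66.
Deadweight loss = ½ × 964 × 62.66 = 30202.12.

30202.12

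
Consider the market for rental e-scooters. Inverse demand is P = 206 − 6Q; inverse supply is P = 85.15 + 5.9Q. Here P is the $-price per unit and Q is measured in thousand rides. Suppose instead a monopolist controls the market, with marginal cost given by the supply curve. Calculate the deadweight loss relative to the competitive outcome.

$68.95 thousand

Competitive equilibrium: 206 − 6Q = 85.15 + 5.9Q → Q* = 10.1555, P* = 145.0672.
Marginal revenue: MR = 206 − 12Q. Set MR = MC: 206 − 12Q = 85.15 + 5.9Q → Q_m = 6.7514.
Price P_m = 206 − 6·6.7514 = 165.4916; MC(Q_m) = 85.15 + 5.9·6.7514 = 124.9833.
Competitive Q* = 10.1555, so ΔQ = 3.4041; wedge = 165.4916 − 124.9833 = 40.5083.
DWL = ½ × 3.4041 × 40.5083 = $68.95 thousand.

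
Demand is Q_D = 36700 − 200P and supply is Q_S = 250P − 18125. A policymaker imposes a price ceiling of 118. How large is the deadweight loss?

In inverse form: demand P = 183.5 − 0.005Q, supply P = 72.5 + 0.004Q.
Competitive equilibrium: 183.5 − 0.005Q = 72.5 + 0.004Q → Q* = 12333.3333, P* = 121.8333.
At the ceiling P = 118, quantity supplied = (118 − 72.5)/0.004 = 11375.
Willingness to pay at Q' = 11375: 183.5 − 0.005·11375 = 126.625.
ΔQ = 12333.3333 − 11375 = 958.3333; wedge = 126.625 − 118 = 8.625.
The triangle = ½ × 958.3333 × 8.625 = 4132.81.

4132.81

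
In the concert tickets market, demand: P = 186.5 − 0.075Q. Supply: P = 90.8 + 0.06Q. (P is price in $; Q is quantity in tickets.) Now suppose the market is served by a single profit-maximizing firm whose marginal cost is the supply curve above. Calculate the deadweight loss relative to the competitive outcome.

Competitive equilibrium: 186.5 − 0.075Q = 90.8 + 0.06Q → Q* = 708.88889, P* = 133.33333.
Marginal revenue: MR = 186.5 − 0.15Q. Set MR = MC: 186.5 − 0.15Q = 90.8 + 0.06Q → Q_m = 455.71429.
Price P_m = 186.5 − 0.075·455.71429 = 152.32143; MC(Q_m) = 90.8 + 0.06·455.71429 = 118.14286.
Competitive Q* = 708.88889, so ΔQ = 253.1746; wedge = 152.32143 − 118.14286 = 34.17857.
Welfare loss = ½ × 253.1746 × 34.17857 = $4326.57.

$4326.57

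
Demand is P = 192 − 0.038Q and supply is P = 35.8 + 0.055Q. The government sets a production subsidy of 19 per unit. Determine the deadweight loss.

Competitive equilibrium: 192 − 0.038Q = 35.8 + 0.055Q → Q* = 1679.5699, P* = 128.1763.
The subsidy lowers effective supply by 19: P = 16.8 + 0.055Q.
New quantity: 192 − 0.038Q = 16.8 + 0.055Q → Q' = 1883.871.
Overproduction ΔQ = 1883.871 − 1679.5699 = 204.3011; wedge = subsidy = 19.
Deadweight loss = ½ × 204.3011 × 19 = 1940.86.

1940.86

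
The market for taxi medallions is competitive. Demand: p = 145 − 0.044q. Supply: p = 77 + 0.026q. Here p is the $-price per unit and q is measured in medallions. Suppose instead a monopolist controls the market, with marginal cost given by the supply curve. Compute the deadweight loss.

Competitive equilibrium: 145 − 0.044q = 77 + 0.026q → q* = 971.4286, p* = 102.2571.
Marginal revenue: MR = 145 − 0.088q. Set MR = MC: 145 − 0.088q = 77 + 0.026q → q_m = 596.4912.
Price p_m = 145 − 0.044·596.4912 = 118.7544; MC(q_m) = 77 + 0.026·596.4912 = 92.5088.
Competitive q* = 971.4286, so Δq = 374.9374; wedge = 118.7544 − 92.5088 = 26.2456.
The triangle = ½ × 374.9374 × 26.2456 = $4920.23.

$4920.23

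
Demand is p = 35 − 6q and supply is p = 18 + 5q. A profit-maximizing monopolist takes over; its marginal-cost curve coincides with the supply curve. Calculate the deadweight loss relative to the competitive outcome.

1.64

Competitive equilibrium: 35 − 6q = 18 + 5q → q* = 1.5455, p* = 25.7273.
Marginal revenue: MR = 35 − 12q. Set MR = MC: 35 − 12q = 18 + 5q → q_m = 1.
Price p_m = 35 − 6·1 = 29; MC(q_m) = 18 + 5·1 = 23.
Competitive q* = 1.5455, so Δq = 0.5455; wedge = 29 − 23 = 6.
Welfare loss = ½ × 0.5455 × 6 = 1.64.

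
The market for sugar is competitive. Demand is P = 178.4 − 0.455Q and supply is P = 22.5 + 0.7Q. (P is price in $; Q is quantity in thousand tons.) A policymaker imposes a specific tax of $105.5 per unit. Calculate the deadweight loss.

$4818.29 thousand

Competitive equilibrium: 178.4 − 0.455Q = 22.5 + 0.7Q → Q* = 134.9784, P* = 116.9848.
With the tax, the buyer price exceeds the seller price by 105.5: (178.4 − 0.455Q) − (22.5 + 0.7Q) = 105.5 → Q' = 43.6364.
ΔQ = 134.9784 − 43.6364 = 91.342; the wedge equals the tax, 105.5.
Deadweight loss = ½ × 91.342 × 105.5 = $4818.29 thousand.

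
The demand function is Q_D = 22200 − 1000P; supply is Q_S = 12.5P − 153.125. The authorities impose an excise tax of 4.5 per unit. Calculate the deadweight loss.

125

In inverse form: demand P = 22.2 − 0.001Q, supply P = 12.25 + 0.08Q.
Competitive equilibrium: 22.2 − 0.001Q = 12.25 + 0.08Q → Q* = 122.8395, P* = 22.0772.
With the tax, the buyer price exceeds the seller price by 4.5: (22.2 − 0.001Q) − (12.25 + 0.08Q) = 4.5 → Q' = 67.284.
ΔQ = 122.8395 − 67.284 = 55.5555; the wedge equals the tax, 4.5.
The triangle = ½ × 55.5555 × 4.5 = 125.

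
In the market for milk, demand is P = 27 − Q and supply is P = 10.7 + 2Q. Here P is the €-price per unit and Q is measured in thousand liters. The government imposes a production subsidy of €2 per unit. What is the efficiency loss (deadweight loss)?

Competitive equilibrium: 27 − Q = 10.7 + 2Q → Q* = 5.4333, P* = 21.5667.
The subsidy lowers effective supply by 2: P = 8.7 + 2Q.
New quantity: 27 − Q = 8.7 + 2Q → Q' = 6.1.
Overproduction ΔQ = 6.1 − 5.4333 = 0.6667; wedge = subsidy = 2.
DWL = ½ × 0.6667 × 2 = €0.67 thousand.

€0.67 thousand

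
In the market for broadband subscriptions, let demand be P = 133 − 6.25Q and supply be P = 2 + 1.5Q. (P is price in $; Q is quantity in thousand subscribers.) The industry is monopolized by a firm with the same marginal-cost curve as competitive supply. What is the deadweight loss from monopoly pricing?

$220.66 thousand

Competitive equilibrium: 133 − 6.25Q = 2 + 1.5Q → Q* = 16.9032, P* = 27.3548.
Marginal revenue: MR = 133 − 12.5Q. Set MR = MC: 133 − 12.5Q = 2 + 1.5Q → Q_m = 9.3571.
Price P_m = 133 − 6.25·9.3571 = 74.5181; MC(Q_m) = 2 + 1.5·9.3571 = 16.0357.
Competitive Q* = 16.9032, so ΔQ = 7.5461; wedge = 74.5181 − 16.0357 = 58.4824.
Deadweight loss = ½ × 7.5461 × 58.4824 = $220.66 thousand.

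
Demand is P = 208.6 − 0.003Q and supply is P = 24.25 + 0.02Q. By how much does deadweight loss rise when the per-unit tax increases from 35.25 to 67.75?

72771.74

Competitive equilibrium: 208.6 − 0.003Q = 24.25 + 0.02Q → Q* = 8015.2174, P* = 184.5543.
For a per-unit tax t: ΔQ = t/0.023, so DWL = ½·t·(t/0.023) = t²/0.046.
At t = 35.25: DWL = 27012.228. At t = 67.75: DWL = 99783.967.
Increase = 99783.967 − 27012.228 = 72771.74.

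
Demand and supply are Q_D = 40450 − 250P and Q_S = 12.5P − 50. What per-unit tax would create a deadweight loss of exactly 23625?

In inverse form: demand P = 161.8 − 0.004Q, supply P = 4 + 0.08Q.
Competitive equilibrium: 161.8 − 0.004Q = 4 + 0.08Q → Q* = 1878.5714, P* = 154.2857.
A tax t gives ΔQ = t/0.084 and wedge t, so DWL = t²/0.168.
t²/0.168 = 23625 → t² = 3969 → t = 63.

63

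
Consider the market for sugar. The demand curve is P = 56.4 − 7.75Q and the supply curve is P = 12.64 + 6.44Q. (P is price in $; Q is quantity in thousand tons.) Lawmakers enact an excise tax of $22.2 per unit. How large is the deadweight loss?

$17.37 thousand

Competitive equilibrium: 56.4 − 7.75Q = 12.64 + 6.44Q → Q* = 3.0839, P* = 32.5001.
With the tax, the buyer price exceeds the seller price by 22.2: (56.4 − 7.75Q) − (12.64 + 6.44Q) = 22.2 → Q' = 1.5194.
ΔQ = 3.0839 − 1.5194 = 1.5645; the wedge equals the tax, 22.2.
Deadweight loss = ½ × 1.5645 × 22.2 = $17.37 thousand.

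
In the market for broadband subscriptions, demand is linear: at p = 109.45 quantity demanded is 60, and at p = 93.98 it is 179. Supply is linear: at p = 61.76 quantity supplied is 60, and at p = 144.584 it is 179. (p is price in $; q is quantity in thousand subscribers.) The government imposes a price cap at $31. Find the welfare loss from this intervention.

Demand slope = (93.98 − 109.45)/(179 − 60) = −0.13, so p = 117.25 − 0.13q.
Supply slope = (144.584 − 61.76)/(179 − 60) = 0.696, so p = 20 + 0.696q.
Competitive equilibrium: 117.25 − 0.13q = 20 + 0.696q → q* = 117.7361, p* = 101.9443.
At the ceiling p = 31, quantity supplied = (31 − 20)/0.696 = 15.8046.
Willingness to pay at q' = 15.8046: 117.25 − 0.13·15.8046 = 115.1954.
Δq = 117.7361 − 15.8046 = 101.9315; wedge = 115.1954 − 31 = 84.1954.
The triangle = ½ × 101.9315 × 84.1954 = $4291.08 thousand.

$4291.08 thousand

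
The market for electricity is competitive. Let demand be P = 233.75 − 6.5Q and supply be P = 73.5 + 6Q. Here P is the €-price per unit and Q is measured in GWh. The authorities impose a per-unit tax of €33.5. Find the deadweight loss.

€44.89

Competitive equilibrium: 233.75 − 6.5Q = 73.5 + 6Q → Q* = 12.82, P* = 150.42.
With the tax, the buyer price exceeds the seller price by 33.5: (233.75 − 6.5Q) − (73.5 + 6Q) = 33.5 → Q' = 10.14.
ΔQ = 12.82 − 10.14 = 2.68; the wedge equals the tax, 33.5.
The triangle = ½ × 2.68 × 33.5 = €44.89.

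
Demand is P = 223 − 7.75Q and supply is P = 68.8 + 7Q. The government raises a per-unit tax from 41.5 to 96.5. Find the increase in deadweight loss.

257.29

Competitive equilibrium: 223 − 7.75Q = 68.8 + 7Q → Q* = 10.4542, P* = 141.9797.
For a per-unit tax t: ΔQ = t/14.75, so DWL = ½·t·(t/14.75) = t²/29.5.
At t = 41.5: DWL = 58.381. At t = 96.5: DWL = 315.669.
Increase = 315.669 − 58.381 = 257.29.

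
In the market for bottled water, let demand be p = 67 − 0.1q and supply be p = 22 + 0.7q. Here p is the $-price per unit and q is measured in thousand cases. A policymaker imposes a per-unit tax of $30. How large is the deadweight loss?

Competitive equilibrium: 67 − 0.1q = 22 + 0.7q → q* = 56.25, p* = 61.375.
With the tax, the buyer price exceeds the seller price by 30: (67 − 0.1q) − (22 + 0.7q) = 30 → q' = 18.75.
Δq = 56.25 − 18.75 = 37.5; the wedge equals the tax, 30.
The triangle = ½ × 37.5 × 30 = $562.50 thousand.

$562.50 thousand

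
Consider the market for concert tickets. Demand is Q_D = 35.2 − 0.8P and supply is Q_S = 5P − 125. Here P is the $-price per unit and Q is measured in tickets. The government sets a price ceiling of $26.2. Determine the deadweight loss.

$36.58

In inverse form: demand P = 44 − 1.25Q, supply P = 25 + 0.2Q.
Competitive equilibrium: 44 − 1.25Q = 25 + 0.2Q → Q* = 13.1034, P* = 27.6207.
At the ceiling P = 26.2, quantity supplied = (26.2 − 25)/0.2 = 6.
Willingness to pay at Q' = 6: 44 − 1.25·6 = 36.5.
ΔQ = 13.1034 − 6 = 7.1034; wedge = 36.5 − 26.2 = 10.3.
DWL = ½ × 7.1034 × 10.3 = $36.58.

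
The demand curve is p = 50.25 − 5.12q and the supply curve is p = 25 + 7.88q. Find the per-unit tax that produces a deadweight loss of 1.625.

Competitive equilibrium: 50.25 − 5.12q = 25 + 7.88q → q* = 1.9423, p* = 40.3054.
A tax t gives Δq = t/13 and wedge t, so DWL = t²/26.
t²/26 = 1.625 → t² = 42.25 → t = 6.5.

6.5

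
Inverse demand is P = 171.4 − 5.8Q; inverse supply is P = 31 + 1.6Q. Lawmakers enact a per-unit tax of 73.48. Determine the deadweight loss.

Competitive equilibrium: 171.4 − 5.8Q = 31 + 1.6Q → Q* = 18.973, P* = 61.3568.
With the tax, the buyer price exceeds the seller price by 73.48: (171.4 − 5.8Q) − (31 + 1.6Q) = 73.48 → Q' = 9.0432.
ΔQ = 18.973 − 9.0432 = 9.9298; the wedge equals the tax, 73.48.
Welfare loss = ½ × 9.9298 × 73.48 = 364.82.

364.82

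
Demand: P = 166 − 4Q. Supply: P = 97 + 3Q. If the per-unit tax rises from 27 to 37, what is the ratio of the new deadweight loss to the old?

Competitive equilibrium: 166 − 4Q = 97 + 3Q → Q* = 9.8571, P* = 126.5714.
For a per-unit tax t: ΔQ = t/7, so DWL = ½·t·(t/7) = t²/14.
At t = 27: DWL = 52.071. At t = 37: DWL = 97.786.
Ratio = (37/27)² = 1.878.

1.878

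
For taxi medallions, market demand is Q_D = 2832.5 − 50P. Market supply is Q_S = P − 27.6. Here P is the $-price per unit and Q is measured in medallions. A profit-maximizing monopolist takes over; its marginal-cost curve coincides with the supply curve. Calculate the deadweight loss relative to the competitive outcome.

$0.15

In inverse form: demand P = 56.65 − 0.02Q, supply P = 27.6 + Q.
Competitive equilibrium: 56.65 − 0.02Q = 27.6 + Q → Q* = 28.4804, P* = 56.0804.
Marginal revenue: MR = 56.65 − 0.04Q. Set MR = MC: 56.65 − 0.04Q = 27.6 + Q → Q_m = 27.9327.
Price P_m = 56.65 − 0.02·27.9327 = 56.0913; MC(Q_m) = 27.6 + 1·27.9327 = 55.5327.
Competitive Q* = 28.4804, so ΔQ = 0.5477; wedge = 56.0913 − 55.5327 = 0.5586.
DWL = ½ × 0.5477 × 0.5586 = $0.15.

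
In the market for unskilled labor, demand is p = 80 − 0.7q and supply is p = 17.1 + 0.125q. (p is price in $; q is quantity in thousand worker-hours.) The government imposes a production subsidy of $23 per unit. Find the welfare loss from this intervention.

Competitive equilibrium: 80 − 0.7q = 17.1 + 0.125q → q* = 76.2424, p* = 26.6303.
The subsidy lowers effective supply by 23: p = 0.125q − 5.9.
New quantity: 80 − 0.7q = 0.125q − 5.9 → q' = 104.1212.
Overproduction Δq = 104.1212 − 76.2424 = 27.8788; wedge = subsidy = 23.
Deadweight loss = ½ × 27.8788 × 23 = $320.61 thousand.

$320.61 thousand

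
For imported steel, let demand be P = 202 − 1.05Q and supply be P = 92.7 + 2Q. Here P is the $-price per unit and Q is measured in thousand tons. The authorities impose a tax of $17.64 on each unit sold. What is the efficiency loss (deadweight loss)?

$51.01 thousand

Competitive equilibrium: 202 − 1.05Q = 92.7 + 2Q → Q* = 35.8361, P* = 164.3721.
With the tax, the buyer price exceeds the seller price by 17.64: (202 − 1.05Q) − (92.7 + 2Q) = 17.64 → Q' = 30.0525.
ΔQ = 35.8361 − 30.0525 = 5.7836; the wedge equals the tax, 17.64.
The triangle = ½ × 5.7836 × 17.64 = $51.01 thousand.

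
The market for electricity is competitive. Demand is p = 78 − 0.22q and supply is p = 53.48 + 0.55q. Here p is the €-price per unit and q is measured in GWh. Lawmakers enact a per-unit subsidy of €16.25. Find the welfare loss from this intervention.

€171.47

Competitive equilibrium: 78 − 0.22q = 53.48 + 0.55q → q* = 31.8442, p* = 70.9943.
The subsidy lowers effective supply by 16.25: p = 37.23 + 0.55q.
New quantity: 78 − 0.22q = 37.23 + 0.55q → q' = 52.9481.
Overproduction Δq = 52.9481 − 31.8442 = 21.1039; wedge = subsidy = 16.25.
Deadweight loss = ½ × 21.1039 × 16.25 = €171.47.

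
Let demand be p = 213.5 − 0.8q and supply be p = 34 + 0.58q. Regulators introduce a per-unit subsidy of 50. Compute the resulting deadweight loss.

Competitive equilibrium: 213.5 − 0.8q = 34 + 0.58q → q* = 130.0725, p* = 109.442.
The subsidy lowers effective supply by 50: p = 0.58q − 16.
New quantity: 213.5 − 0.8q = 0.58q − 16 → q' = 166.3043.
Overproduction Δq = 166.3043 − 130.0725 = 36.2318; wedge = subsidy = 50.
The triangle = ½ × 36.2318 × 50 = 905.80.

905.80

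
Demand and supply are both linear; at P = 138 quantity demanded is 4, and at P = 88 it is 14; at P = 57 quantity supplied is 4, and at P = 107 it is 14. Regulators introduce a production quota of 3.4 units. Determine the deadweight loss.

Demand slope = (88 − 138)/(14 − 4) = −5, so P = 158 − 5Q.
Supply slope = (107 − 57)/(14 − 4) = 5, so P = 37 + 5Q.
Competitive equilibrium: 158 − 5Q = 37 + 5Q → Q* = 12.1, P* = 97.5.
At Q = 3.4: demand price = 158 − 5·3.4 = 141; supply price = 37 + 5·3.4 = 54.
ΔQ = 12.1 − 3.4 = 8.7; wedge = 141 − 54 = 87.
DWL = ½ × 8.7 × 87 = 378.45.

378.45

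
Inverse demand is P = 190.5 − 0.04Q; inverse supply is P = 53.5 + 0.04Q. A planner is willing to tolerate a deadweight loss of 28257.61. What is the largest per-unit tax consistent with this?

Competitive equilibrium: 190.5 − 0.04Q = 53.5 + 0.04Q → Q* = 1712.5, P* = 122.
A tax t gives ΔQ = t/0.08 and wedge t, so DWL = t²/0.16.
t²/0.16 = 28257.61 → t² = 4521.2176 → t = 67.24.

67.24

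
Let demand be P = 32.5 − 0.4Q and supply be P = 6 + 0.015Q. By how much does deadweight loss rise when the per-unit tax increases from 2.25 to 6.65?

47.18

Competitive equilibrium: 32.5 − 0.4Q = 6 + 0.015Q → Q* = 63.8554, P* = 6.9578.
For a per-unit tax t: ΔQ = t/0.415, so DWL = ½·t·(t/0.415) = t²/0.83.
At t = 2.25: DWL = 6.099. At t = 6.65: DWL = 53.28.
Increase = 53.28 − 6.099 = 47.18.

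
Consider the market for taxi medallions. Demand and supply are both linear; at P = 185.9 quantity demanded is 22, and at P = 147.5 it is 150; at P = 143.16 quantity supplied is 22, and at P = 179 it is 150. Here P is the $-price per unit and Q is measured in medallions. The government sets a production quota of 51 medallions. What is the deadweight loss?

$579.18

Demand slope = (147.5 − 185.9)/(150 − 22) = −0.3, so P = 192.5 − 0.3Q.
Supply slope = (179 − 143.16)/(150 − 22) = 0.28, so P = 137 + 0.28Q.
Competitive equilibrium: 192.5 − 0.3Q = 137 + 0.28Q → Q* = 95.6897, P* = 163.7931.
At Q = 51: demand price = 192.5 − 0.3·51 = 177.2; supply price = 137 + 0.28·51 = 151.28.
ΔQ = 95.6897 − 51 = 44.6897; wedge = 177.2 − 151.28 = 25.92.
Deadweight loss = ½ × 44.6897 × 25.92 = $579.18.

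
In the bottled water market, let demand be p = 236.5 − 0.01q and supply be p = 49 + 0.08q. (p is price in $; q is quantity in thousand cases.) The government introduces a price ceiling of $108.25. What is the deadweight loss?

$81128.96 thousand

Competitive equilibrium: 236.5 − 0.01q = 49 + 0.08q → q* = 2083.333333, p* = 215.666667.
At the ceiling p = 108.25, quantity supplied = (108.25 − 49)/0.08 = 740.625.
Willingness to pay at q' = 740.625: 236.5 − 0.01·740.625 = 229.09375.
Δq = 2083.333333 − 740.625 = 1342.708333; wedge = 229.09375 − 108.25 = 120.84375.
The triangle = ½ × 1342.708333 × 120.84375 = $81128.96 thousand.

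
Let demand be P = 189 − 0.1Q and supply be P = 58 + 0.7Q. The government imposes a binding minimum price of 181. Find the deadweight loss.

Competitive equilibrium: 189 − 0.1Q = 58 + 0.7Q → Q* = 163.75, P* = 172.625.
At the floor P = 181, quantity demanded = (189 − 181)/0.1 = 80.
Sellers' marginal cost at Q' = 80: 58 + 0.7·80 = 114.
ΔQ = 163.75 − 80 = 83.75; wedge = 181 − 114 = 67.
DWL = ½ × 83.75 × 67 = 2805.625.

2805.625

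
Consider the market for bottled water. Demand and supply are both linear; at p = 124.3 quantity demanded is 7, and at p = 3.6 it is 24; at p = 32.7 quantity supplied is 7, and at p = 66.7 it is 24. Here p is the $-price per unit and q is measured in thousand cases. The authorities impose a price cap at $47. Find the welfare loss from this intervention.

Demand slope = (3.6 − 124.3)/(24 − 7) = −7.1, so p = 174 − 7.1q.
Supply slope = (66.7 − 32.7)/(24 − 7) = 2, so p = 18.7 + 2q.
Competitive equilibrium: 174 − 7.1q = 18.7 + 2q → q* = 17.0659, p* = 52.8319.
At the ceiling p = 47, quantity supplied = (47 − 18.7)/2 = 14.15.
Willingness to pay at q' = 14.15: 174 − 7.1·14.15 = 73.535.
Δq = 17.0659 − 14.15 = 2.9159; wedge = 73.535 − 47 = 26.535.
DWL = ½ × 2.9159 × 26.535 = $38.69 thousand.

$38.69 thousand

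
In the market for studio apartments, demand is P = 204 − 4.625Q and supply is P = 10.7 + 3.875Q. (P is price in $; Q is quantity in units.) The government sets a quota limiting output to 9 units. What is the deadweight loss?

Competitive equilibrium: 204 − 4.625Q = 10.7 + 3.875Q → Q* = 22.74118, P* = 98.82206.
At Q = 9: demand price = 204 − 4.625·9 = 162.375; supply price = 10.7 + 3.875·9 = 45.575.
ΔQ = 22.74118 − 9 = 13.74118; wedge = 162.375 − 45.575 = 116.8.
DWL = ½ × 13.74118 × 116.8 = $802.48.

$802.48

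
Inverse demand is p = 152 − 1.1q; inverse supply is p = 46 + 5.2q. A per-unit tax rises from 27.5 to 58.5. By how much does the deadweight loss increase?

Competitive equilibrium: 152 − 1.1q = 46 + 5.2q → q* = 16.8254, p* = 133.4921.
For a per-unit tax t: Δq = t/6.3, so DWL = ½·t·(t/6.3) = t²/12.6.
At t = 27.5: DWL = 60.02. At t = 58.5: DWL = 271.607.
Increase = 271.607 − 60.02 = 211.59.

211.59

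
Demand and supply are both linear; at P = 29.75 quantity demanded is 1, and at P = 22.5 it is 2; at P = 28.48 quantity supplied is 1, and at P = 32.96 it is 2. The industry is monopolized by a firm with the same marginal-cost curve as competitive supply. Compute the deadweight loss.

1.05

Demand slope = (22.5 − 29.75)/(2 − 1) = −7.25, so P = 37 − 7.25Q.
Supply slope = (32.96 − 28.48)/(2 − 1) = 4.48, so P = 24 + 4.48Q.
Competitive equilibrium: 37 − 7.25Q = 24 + 4.48Q → Q* = 1.1083, P* = 28.965.
Marginal revenue: MR = 37 − 14.5Q. Set MR = MC: 37 − 14.5Q = 24 + 4.48Q → Q_m = 0.6849.
Price P_m = 37 − 7.25·0.6849 = 32.0345; MC(Q_m) = 24 + 4.48·0.6849 = 27.0684.
Competitive Q* = 1.1083, so ΔQ = 0.4234; wedge = 32.0345 − 27.0684 = 4.9661.
Deadweight loss = ½ × 0.4234 × 4.9661 = 1.05.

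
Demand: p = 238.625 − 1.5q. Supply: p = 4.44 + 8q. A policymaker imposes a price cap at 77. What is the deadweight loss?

Competitive equilibrium: 238.625 − 1.5q = 4.44 + 8q → q* = 24.65105, p* = 201.64842.
At the ceiling p = 77, quantity supplied = (77 − 4.44)/8 = 9.07.
Willingness to pay at q' = 9.07: 238.625 − 1.5·9.07 = 225.02.
Δq = 24.65105 − 9.07 = 15.58105; wedge = 225.02 − 77 = 148.02.
DWL = ½ × 15.58105 × 148.02 = 1153.15.

1153.15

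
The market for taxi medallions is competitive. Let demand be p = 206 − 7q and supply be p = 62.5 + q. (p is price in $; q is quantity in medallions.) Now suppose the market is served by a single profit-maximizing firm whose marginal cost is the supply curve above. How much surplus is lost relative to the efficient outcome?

$280.28

Competitive equilibrium: 206 − 7q = 62.5 + q → q* = 17.9375, p* = 80.4375.
Marginal revenue: MR = 206 − 14q. Set MR = MC: 206 − 14q = 62.5 + q → q_m = 9.5667.
Price p_m = 206 − 7·9.5667 = 139.0331; MC(q_m) = 62.5 + 1·9.5667 = 72.0667.
Competitive q* = 17.9375, so Δq = 8.3708; wedge = 139.0331 − 72.0667 = 66.9664.
DWL = ½ × 8.3708 × 66.9664 = $280.28.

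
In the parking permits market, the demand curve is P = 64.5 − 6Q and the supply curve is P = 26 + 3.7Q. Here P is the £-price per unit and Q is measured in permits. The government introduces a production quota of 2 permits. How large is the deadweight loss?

Competitive equilibrium: 64.5 − 6Q = 26 + 3.7Q → Q* = 3.9691, P* = 40.6856.
At Q = 2: demand price = 64.5 − 6·2 = 52.5; supply price = 26 + 3.7·2 = 33.4.
ΔQ = 3.9691 − 2 = 1.9691; wedge = 52.5 − 33.4 = 19.1.
DWL = ½ × 1.9691 × 19.1 = £18.80.

£18.80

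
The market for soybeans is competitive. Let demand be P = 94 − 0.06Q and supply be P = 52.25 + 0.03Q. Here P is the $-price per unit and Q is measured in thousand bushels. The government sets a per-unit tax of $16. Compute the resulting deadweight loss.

Competitive equilibrium: 94 − 0.06Q = 52.25 + 0.03Q → Q* = 463.8889, P* = 66.1667.
With the tax, the buyer price exceeds the seller price by 16: (94 − 0.06Q) − (52.25 + 0.03Q) = 16 → Q' = 286.1111.
ΔQ = 463.8889 − 286.1111 = 177.7778; the wedge equals the tax, 16.
Deadweight loss = ½ × 177.7778 × 16 = $1422.22 thousand.

$1422.22 thousand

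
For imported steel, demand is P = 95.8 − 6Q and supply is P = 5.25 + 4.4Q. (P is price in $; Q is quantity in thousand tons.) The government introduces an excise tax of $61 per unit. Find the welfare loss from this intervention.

$178.89 thousand

Competitive equilibrium: 95.8 − 6Q = 5.25 + 4.4Q → Q* = 8.7067, P* = 43.5596.
With the tax, the buyer price exceeds the seller price by 61: (95.8 − 6Q) − (5.25 + 4.4Q) = 61 → Q' = 2.8413.
ΔQ = 8.7067 − 2.8413 = 5.8654; the wedge equals the tax, 61.
Deadweight loss = ½ × 5.8654 × 61 = $178.89 thousand.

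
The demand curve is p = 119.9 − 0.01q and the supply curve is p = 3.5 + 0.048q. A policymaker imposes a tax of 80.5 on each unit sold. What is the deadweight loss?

55864.22

Competitive equilibrium: 119.9 − 0.01q = 3.5 + 0.048q → q* = 2006.89655, p* = 99.83103.
With the tax, the buyer price exceeds the seller price by 80.5: (119.9 − 0.01q) − (3.5 + 0.048q) = 80.5 → q' = 618.96552.
Δq = 2006.89655 − 618.96552 = 1387.93103; the wedge equals the tax, 80.5.
The triangle = ½ × 1387.93103 × 80.5 = 55864.22.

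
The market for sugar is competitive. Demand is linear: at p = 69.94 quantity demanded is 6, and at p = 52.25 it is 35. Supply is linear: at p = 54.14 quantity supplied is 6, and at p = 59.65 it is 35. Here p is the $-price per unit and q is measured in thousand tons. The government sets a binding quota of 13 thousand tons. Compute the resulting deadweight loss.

$65.025 thousand

Demand slope = (52.25 − 69.94)/(35 − 6) = −0.61, so p = 73.6 − 0.61q.
Supply slope = (59.65 − 54.14)/(35 − 6) = 0.19, so p = 53 + 0.19q.
Competitive equilibrium: 73.6 − 0.61q = 53 + 0.19q → q* = 25.75, p* = 57.8925.
At q = 13: demand price = 73.6 − 0.61·13 = 65.67; supply price = 53 + 0.19·13 = 55.47.
Δq = 25.75 − 13 = 12.75; wedge = 65.67 − 55.47 = 10.2.
The triangle = ½ × 12.75 × 10.2 = $65.025 thousand.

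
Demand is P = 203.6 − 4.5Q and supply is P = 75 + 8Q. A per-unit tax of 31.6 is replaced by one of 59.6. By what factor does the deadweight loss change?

Competitive equilibrium: 203.6 − 4.5Q = 75 + 8Q → Q* = 10.288, P* = 157.304.
For a per-unit tax t: ΔQ = t/12.5, so DWL = ½·t·(t/12.5) = t²/25.
At t = 31.6: DWL = 39.9424. At t = 59.6: DWL = 142.0864.
Ratio = (59.6/31.6)² = 3.557.

3.557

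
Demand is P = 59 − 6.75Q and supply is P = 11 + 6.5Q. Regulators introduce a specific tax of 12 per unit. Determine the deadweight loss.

Competitive equilibrium: 59 − 6.75Q = 11 + 6.5Q → Q* = 3.6226, P* = 34.5472.
With the tax, the buyer price exceeds the seller price by 12: (59 − 6.75Q) − (11 + 6.5Q) = 12 → Q' = 2.717.
ΔQ = 3.6226 − 2.717 = 0.9056; the wedge equals the tax, 12.
The triangle = ½ × 0.9056 × 12 = 5.43.

5.43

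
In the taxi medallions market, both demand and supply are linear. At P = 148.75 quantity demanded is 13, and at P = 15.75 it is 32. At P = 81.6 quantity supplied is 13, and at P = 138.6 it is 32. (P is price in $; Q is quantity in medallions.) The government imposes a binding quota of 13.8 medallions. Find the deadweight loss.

Demand slope = (15.75 − 148.75)/(32 − 13) = −7, so P = 239.75 − 7Q.
Supply slope = (138.6 − 81.6)/(32 − 13) = 3, so P = 42.6 + 3Q.
Competitive equilibrium: 239.75 − 7Q = 42.6 + 3Q → Q* = 19.715, P* = 101.745.
At Q = 13.8: demand price = 239.75 − 7·13.8 = 143.15; supply price = 42.6 + 3·13.8 = 84.
ΔQ = 19.715 − 13.8 = 5.915; wedge = 143.15 − 84 = 59.15.
Welfare loss = ½ × 5.915 × 59.15 = $174.94.

$174.94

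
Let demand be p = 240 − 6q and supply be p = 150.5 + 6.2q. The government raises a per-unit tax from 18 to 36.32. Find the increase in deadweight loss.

Competitive equilibrium: 240 − 6q = 150.5 + 6.2q → q* = 7.3361, p* = 195.9836.
For a per-unit tax t: Δq = t/12.2, so DWL = ½·t·(t/12.2) = t²/24.4.
At t = 18: DWL = 13.279. At t = 36.32: DWL = 54.063.
Increase = 54.063 − 13.279 = 40.78.

40.78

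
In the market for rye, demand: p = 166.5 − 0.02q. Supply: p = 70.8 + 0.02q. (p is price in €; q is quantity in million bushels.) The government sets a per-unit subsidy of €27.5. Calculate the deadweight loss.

€9453.125 million

Competitive equilibrium: 166.5 − 0.02q = 70.8 + 0.02q → q* = 2392.5, p* = 118.65.
The subsidy lowers effective supply by 27.5: p = 43.3 + 0.02q.
New quantity: 166.5 − 0.02q = 43.3 + 0.02q → q' = 3080.
Overproduction Δq = 3080 − 2392.5 = 687.5; wedge = subsidy = 27.5.
Deadweight loss = ½ × 687.5 × 27.5 = €9453.125 million.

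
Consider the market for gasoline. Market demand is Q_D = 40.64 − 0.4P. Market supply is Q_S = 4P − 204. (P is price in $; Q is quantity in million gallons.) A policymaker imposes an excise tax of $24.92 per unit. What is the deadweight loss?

$112.91 million

In inverse form: demand P = 101.6 − 2.5Q, supply P = 51 + 0.25Q.
Competitive equilibrium: 101.6 − 2.5Q = 51 + 0.25Q → Q* = 18.4, P* = 55.6.
With the tax, the buyer price exceeds the seller price by 24.92: (101.6 − 2.5Q) − (51 + 0.25Q) = 24.92 → Q' = 9.3382.
ΔQ = 18.4 − 9.3382 = 9.0618; the wedge equals the tax, 24.92.
DWL = ½ × 9.0618 × 24.92 = $112.91 million.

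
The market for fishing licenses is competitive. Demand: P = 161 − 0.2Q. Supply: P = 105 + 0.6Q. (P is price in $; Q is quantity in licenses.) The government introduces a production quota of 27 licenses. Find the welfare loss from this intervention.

$739.60

Competitive equilibrium: 161 − 0.2Q = 105 + 0.6Q → Q* = 70, P* = 147.
At Q = 27: demand price = 161 − 0.2·27 = 155.6; supply price = 105 + 0.6·27 = 121.2.
ΔQ = 70 − 27 = 43; wedge = 155.6 − 121.2 = 34.4.
Welfare loss = ½ × 43 × 34.4 = $739.60.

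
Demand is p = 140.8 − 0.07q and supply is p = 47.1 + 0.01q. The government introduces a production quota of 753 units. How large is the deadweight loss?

Competitive equilibrium: 140.8 − 0.07q = 47.1 + 0.01q → q* = 1171.25, p* = 58.8125.
At q = 753: demand price = 140.8 − 0.07·753 = 88.09; supply price = 47.1 + 0.01·753 = 54.63.
Δq = 1171.25 − 753 = 418.25; wedge = 88.09 − 54.63 = 33.46.
The triangle = ½ × 418.25 × 33.46 = 6997.32.

6997.32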